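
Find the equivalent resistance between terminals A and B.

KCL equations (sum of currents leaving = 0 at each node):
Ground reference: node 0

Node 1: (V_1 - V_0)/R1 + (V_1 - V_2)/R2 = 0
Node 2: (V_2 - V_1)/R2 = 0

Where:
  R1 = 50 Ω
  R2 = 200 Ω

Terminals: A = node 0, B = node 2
Reduce the network between node 0 (A) and node 2 (B) by series/parallel combination:
  Rs1 = R1 + R2 (series, joined only at node 1) = 50 + 200 = 250 Ω
R_eq = 250 Ω

Final answer: 250 Ω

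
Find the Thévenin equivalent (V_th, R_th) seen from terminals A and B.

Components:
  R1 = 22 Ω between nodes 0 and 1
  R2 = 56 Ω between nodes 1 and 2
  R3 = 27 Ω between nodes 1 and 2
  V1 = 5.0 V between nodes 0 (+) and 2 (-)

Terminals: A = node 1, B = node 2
Step 1 — V_th is the open-circuit voltage V_A - V_B (nothing connected across the terminals).
Nodal analysis, taking node 2 as the 0 V reference.
Source V1 fixes V_0 = 5 V.
KCL at each unknown node (sum of currents leaving = 0; resistances in Ω):
  Node 1: (V_1 - 5)/22 + (V_1 - 0)/56 + (V_1 - 0)/27 = 0
Collecting terms: 0.1003 × V_1 = 0.2273  =>  V_1 = 2.265 V
V_th = V_1 - V_2 = 2.265 - 0 = 2.265 V
Step 2 — R_th: zero the source — replace V1 by a short circuit (node 2 merges into node 0) — and find the resistance seen between A (node 1) and B (node 0).
Reduce the network between node 1 (A) and node 0 (B) by series/parallel combination:
  Rp1 = R1 ‖ R2 ‖ R3 (parallel, all between nodes 0 and 1) = 1/(1/22 + 1/56 + 1/27) = 9.965 Ω
R_th = 9.965 Ω

Final answer: V_th = 2.265 V, R_th = 9.965 Ω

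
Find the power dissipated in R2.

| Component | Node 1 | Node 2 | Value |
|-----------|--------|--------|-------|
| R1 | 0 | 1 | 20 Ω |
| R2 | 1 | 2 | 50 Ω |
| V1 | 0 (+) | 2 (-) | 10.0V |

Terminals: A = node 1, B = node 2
Nodal analysis, taking node 2 as the 0 V reference.
Source V1 fixes V_0 = 10 V.
KCL at each unknown node (sum of currents leaving = 0; resistances in Ω):
  Node 1: (V_1 - 10)/20 + (V_1 - 0)/50 = 0
Collecting terms: 0.07 × V_1 = 0.5  =>  V_1 = 7.143 V
I_R2 = (V_1 - V_2)/R2 = (7.143 - 0)/50 = 0.1429 A
P_R2 = I_R2² × R2 = (0.1429)² × 50 = 1.02 W

Final answer: 1.02 W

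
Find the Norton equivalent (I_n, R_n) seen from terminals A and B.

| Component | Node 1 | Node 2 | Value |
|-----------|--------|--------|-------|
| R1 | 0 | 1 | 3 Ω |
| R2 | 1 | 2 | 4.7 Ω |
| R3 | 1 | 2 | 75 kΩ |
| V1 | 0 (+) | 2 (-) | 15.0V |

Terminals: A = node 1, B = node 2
Find the Thévenin equivalent first; then I_n = V_th/R_th and R_n = R_th.
Step 1 — V_th is the open-circuit voltage V_A - V_B (nothing connected across the terminals).
Nodal analysis, taking node 2 as the 0 V reference.
Source V1 fixes V_0 = 15 V.
KCL at each unknown node (sum of currents leaving = 0; resistances in Ω):
  Node 1: (V_1 - 15)/3 + (V_1 - 0)/4.7 + (V_1 - 0)/75000 = 0
Collecting terms: 0.5461 × V_1 = 5  =>  V_1 = 9.156 V
V_th = V_1 - V_2 = 9.156 - 0 = 9.156 V
Step 2 — R_th: zero the source — replace V1 by a short circuit (node 2 merges into node 0) — and find the resistance seen between A (node 1) and B (node 0).
Reduce the network between node 1 (A) and node 0 (B) by series/parallel combination:
  Rp1 = R1 ‖ R2 ‖ R3 (parallel, all between nodes 0 and 1) = 1/(1/3 + 1/4.7 + 1/75000) = 1.831 Ω
R_th = 1.831 Ω
I_n = V_th/R_th = 9.156/1.831 = 5 A, and R_n = R_th = 1.831 Ω

Final answer: I_n = 5 A, R_n = 1.831 Ω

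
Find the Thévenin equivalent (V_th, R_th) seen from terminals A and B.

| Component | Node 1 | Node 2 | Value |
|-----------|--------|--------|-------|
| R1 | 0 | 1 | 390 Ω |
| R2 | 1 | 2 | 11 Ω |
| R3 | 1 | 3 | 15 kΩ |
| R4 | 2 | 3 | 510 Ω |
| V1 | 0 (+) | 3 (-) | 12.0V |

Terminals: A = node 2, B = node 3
Step 1 — V_th is the open-circuit voltage V_A - V_B (nothing connected across the terminals).
Nodal analysis, taking node 3 as the 0 V reference.
Source V1 fixes V_0 = 12 V.
KCL at each unknown node (sum of currents leaving = 0; resistances in Ω):
  Node 1: (V_1 - 12)/390 + (V_1 - V_2)/11 + (V_1 - 0)/15000 = 0
  Node 2: (V_2 - V_1)/11 + (V_2 - 0)/510 = 0
Collecting terms (coefficients in siemens):
  0.09354·V_1 - 0.09091·V_2 = 0.03077
  0.09287·V_2 - 0.09091·V_1 = 0
Determinant D = (0.09354)(0.09287) - (-0.09091)(-0.09091) = 0.0004226
V_1 = [(0.03077)(0.09287) - (-0.09091)(0)]/D = 6.762 V
V_2 = [(0.09354)(0) - (0.03077)(-0.09091)]/D = 6.619 V
V_th = V_2 - V_3 = 6.619 - 0 = 6.619 V
Step 2 — R_th: zero the source — replace V1 by a short circuit (node 3 merges into node 0) — and find the resistance seen between A (node 2) and B (node 0).
Reduce the network between node 2 (A) and node 0 (B) by series/parallel combination:
  Rp1 = R1 ‖ R3 (parallel, both between nodes 0 and 1) = 1/(1/390 + 1/15000) = 380.1 Ω
  Rs1 = R2 + Rp1 (series, joined only at node 1) = 11 + 380.1 = 391.1 Ω
  Rp2 = R4 ‖ Rs1 (parallel, both between nodes 0 and 2) = 1/(1/510 + 1/391.1) = 221.4 Ω
R_th = 221.4 Ω

Final answer: V_th = 6.619 V, R_th = 221.4 Ω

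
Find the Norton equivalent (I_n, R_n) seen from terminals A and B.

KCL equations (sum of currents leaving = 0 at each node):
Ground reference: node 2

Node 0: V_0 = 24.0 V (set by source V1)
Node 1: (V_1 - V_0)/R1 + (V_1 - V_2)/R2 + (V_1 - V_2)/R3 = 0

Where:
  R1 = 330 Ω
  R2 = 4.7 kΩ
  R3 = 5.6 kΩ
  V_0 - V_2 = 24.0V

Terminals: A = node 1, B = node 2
Find the Thévenin equivalent first; then I_n = V_th/R_th and R_n = R_th.
Step 1 — V_th is the open-circuit voltage V_A - V_B (nothing connected across the terminals).
Nodal analysis, taking node 2 as the 0 V reference.
Source V1 fixes V_0 = 24 V.
KCL at each unknown node (sum of currents leaving = 0; resistances in Ω):
  Node 1: (V_1 - 24)/330 + (V_1 - 0)/4700 + (V_1 - 0)/5600 = 0
Collecting terms: 0.003422 × V_1 = 0.07273  =>  V_1 = 21.26 V
V_th = V_1 - V_2 = 21.26 - 0 = 21.26 V
Step 2 — R_th: zero the source — replace V1 by a short circuit (node 2 merges into node 0) — and find the resistance seen between A (node 1) and B (node 0).
Reduce the network between node 1 (A) and node 0 (B) by series/parallel combination:
  Rp1 = R1 ‖ R2 ‖ R3 (parallel, all between nodes 0 and 1) = 1/(1/330 + 1/4700 + 1/5600) = 292.3 Ω
R_th = 292.3 Ω
I_n = V_th/R_th = 21.26/292.3 = 0.07273 A, and R_n = R_th = 292.3 Ω

Final answer: I_n = 0.07273 A, R_n = 292.3 Ω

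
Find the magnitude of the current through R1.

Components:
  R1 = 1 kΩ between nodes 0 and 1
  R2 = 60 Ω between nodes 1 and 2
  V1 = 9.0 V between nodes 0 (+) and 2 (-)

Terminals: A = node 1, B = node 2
Nodal analysis, taking node 2 as the 0 V reference.
Source V1 fixes V_0 = 9 V.
KCL at each unknown node (sum of currents leaving = 0; resistances in Ω):
  Node 1: (V_1 - 9)/1000 + (V_1 - 0)/60 = 0
Collecting terms: 0.01767 × V_1 = 0.009  =>  V_1 = 0.5094 V
I_R1 = (V_0 - V_1)/R1 = (9 - 0.5094)/1000 = 0.008491 A
|I_R1| = 0.008491 A

Final answer: |I_R1| = 0.008491 A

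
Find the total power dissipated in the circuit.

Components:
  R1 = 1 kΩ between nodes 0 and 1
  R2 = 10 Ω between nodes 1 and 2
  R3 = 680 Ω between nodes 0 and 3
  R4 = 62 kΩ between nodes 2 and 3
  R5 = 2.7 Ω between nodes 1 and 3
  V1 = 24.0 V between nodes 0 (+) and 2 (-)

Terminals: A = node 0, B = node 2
Nodal analysis, taking node 2 as the 0 V reference.
Source V1 fixes V_0 = 24 V.
KCL at each unknown node (sum of currents leaving = 0; resistances in Ω):
  Node 1: (V_1 - 24)/1000 + (V_1 - 0)/10 + (V_1 - V_3)/2.7 = 0
  Node 3: (V_3 - 24)/680 + (V_3 - 0)/62000 + (V_3 - V_1)/2.7 = 0
Collecting terms (coefficients in siemens):
  0.4714·V_1 - 0.3704·V_3 = 0.024
  0.3719·V_3 - 0.3704·V_1 = 0.03529
Determinant D = (0.4714)(0.3719) - (-0.3704)(-0.3704) = 0.03811
V_1 = [(0.024)(0.3719) - (-0.3704)(0.03529)]/D = 0.5772 V
V_3 = [(0.4714)(0.03529) - (0.024)(-0.3704)]/D = 0.6698 V
Power in each resistor, P = (ΔV)²/R:
  P_R1 = (24 - 0.5772)²/1000 = 0.5486 W
  P_R2 = (0.5772 - 0)²/10 = 0.03332 W
  P_R3 = (24 - 0.6698)²/680 = 0.8004 W
  P_R4 = (0 - 0.6698)²/62000 = 0.000007236 W
  P_R5 = (0.5772 - 0.6698)²/2.7 = 0.003176 W
P_total = P_R1 + P_R2 + P_R3 + P_R4 + P_R5 = 1.386 W

Final answer: 1.386 W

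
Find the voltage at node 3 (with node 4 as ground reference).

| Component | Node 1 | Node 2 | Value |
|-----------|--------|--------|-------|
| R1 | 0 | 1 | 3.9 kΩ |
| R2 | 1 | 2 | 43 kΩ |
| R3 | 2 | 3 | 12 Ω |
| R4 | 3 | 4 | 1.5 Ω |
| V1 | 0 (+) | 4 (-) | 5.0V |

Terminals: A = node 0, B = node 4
Nodal analysis, taking node 4 as the 0 V reference.
Source V1 fixes V_0 = 5 V.
KCL at each unknown node (sum of currents leaving = 0; resistances in Ω):
  Node 1: (V_1 - 5)/3900 + (V_1 - V_2)/43000 = 0
  Node 2: (V_2 - V_1)/43000 + (V_2 - V_3)/12 = 0
  Node 3: (V_3 - V_2)/12 + (V_3 - 0)/1.5 = 0
Collecting terms (coefficients in siemens):
  0.0002797·V_1 - 0.00002326·V_2 = 0.001282
  0.08336·V_2 - 0.00002326·V_1 - 0.08333·V_3 = 0
  0.75·V_3 - 0.08333·V_2 = 0
Solving these 3 simultaneous equations (Gaussian elimination) gives:
  V_1 = 4.584 V, V_2 = 0.001439 V, V_3 = 0.0001599 V
The requested potential is V_3 = 0.0001599 V.

Final answer: V_3 = 0.0001599 V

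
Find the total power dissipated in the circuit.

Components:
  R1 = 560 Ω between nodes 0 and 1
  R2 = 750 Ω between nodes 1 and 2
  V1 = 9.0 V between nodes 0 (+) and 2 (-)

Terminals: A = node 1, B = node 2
Nodal analysis, taking node 2 as the 0 V reference.
Source V1 fixes V_0 = 9 V.
KCL at each unknown node (sum of currents leaving = 0; resistances in Ω):
  Node 1: (V_1 - 9)/560 + (V_1 - 0)/750 = 0
Collecting terms: 0.003119 × V_1 = 0.01607  =>  V_1 = 5.153 V
Power in each resistor, P = (ΔV)²/R:
  P_R1 = (9 - 5.153)²/560 = 0.02643 W
  P_R2 = (5.153 - 0)²/750 = 0.0354 W
P_total = P_R1 + P_R2 = 0.06183 W

Final answer: 0.06183 W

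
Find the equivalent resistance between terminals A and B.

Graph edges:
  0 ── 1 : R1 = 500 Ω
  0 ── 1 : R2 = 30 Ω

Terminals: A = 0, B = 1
Reduce the network between node 0 (A) and node 1 (B) by series/parallel combination:
  Rp1 = R1 ‖ R2 (parallel, both between nodes 0 and 1) = 1/(1/500 + 1/30) = 28.3 Ω
R_eq = 28.3 Ω

Final answer: 28.3 Ω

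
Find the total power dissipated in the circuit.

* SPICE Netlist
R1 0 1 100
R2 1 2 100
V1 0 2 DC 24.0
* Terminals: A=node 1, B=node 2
Nodal analysis, taking node 2 as the 0 V reference.
Source V1 fixes V_0 = 24 V.
KCL at each unknown node (sum of currents leaving = 0; resistances in Ω):
  Node 1: (V_1 - 24)/100 + (V_1 - 0)/100 = 0
Collecting terms: 0.02 × V_1 = 0.24  =>  V_1 = 12 V
Power in each resistor, P = (ΔV)²/R:
  P_R1 = (24 - 12)²/100 = 1.44 W
  P_R2 = (12 - 0)²/100 = 1.44 W
P_total = P_R1 + P_R2 = 2.88 W

Final answer: 2.88 W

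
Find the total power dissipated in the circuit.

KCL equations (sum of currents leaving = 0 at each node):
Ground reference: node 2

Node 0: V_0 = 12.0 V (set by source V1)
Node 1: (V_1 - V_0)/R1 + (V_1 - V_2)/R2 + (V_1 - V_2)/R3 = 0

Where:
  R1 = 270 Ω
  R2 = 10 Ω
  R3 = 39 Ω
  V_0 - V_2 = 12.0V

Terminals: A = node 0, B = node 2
Nodal analysis, taking node 2 as the 0 V reference.
Source V1 fixes V_0 = 12 V.
KCL at each unknown node (sum of currents leaving = 0; resistances in Ω):
  Node 1: (V_1 - 12)/270 + (V_1 - 0)/10 + (V_1 - 0)/39 = 0
Collecting terms: 0.1293 × V_1 = 0.04444  =>  V_1 = 0.3436 V
Power in each resistor, P = (ΔV)²/R:
  P_R1 = (12 - 0.3436)²/270 = 0.5032 W
  P_R2 = (0.3436 - 0)²/10 = 0.01181 W
  P_R3 = (0.3436 - 0)²/39 = 0.003027 W
P_total = P_R1 + P_R2 + P_R3 = 0.5181 W

Final answer: 0.5181 W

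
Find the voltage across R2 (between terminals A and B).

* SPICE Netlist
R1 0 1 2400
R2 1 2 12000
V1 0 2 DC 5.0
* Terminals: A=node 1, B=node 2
R1 and R2 are in series across V1 (node 0 → node 1 → node 2), and the output A–B is taken across R2, so this is a voltage divider.
Series current: I = V1/(R1 + R2) = 5/(2400 + 12000) = 5/14400 = 0.0003472 A
V_R2 = I × R2 = V1 × R2/(R1 + R2) = 5 × 12000/14400 = 4.167 V

Final answer: 4.167 V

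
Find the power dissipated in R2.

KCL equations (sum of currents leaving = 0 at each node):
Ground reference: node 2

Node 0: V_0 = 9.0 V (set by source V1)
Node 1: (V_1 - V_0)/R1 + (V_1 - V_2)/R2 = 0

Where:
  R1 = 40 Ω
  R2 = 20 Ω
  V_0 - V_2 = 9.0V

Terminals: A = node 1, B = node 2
Nodal analysis, taking node 2 as the 0 V reference.
Source V1 fixes V_0 = 9 V.
KCL at each unknown node (sum of currents leaving = 0; resistances in Ω):
  Node 1: (V_1 - 9)/40 + (V_1 - 0)/20 = 0
Collecting terms: 0.075 × V_1 = 0.225  =>  V_1 = 3 V
I_R2 = (V_1 - V_2)/R2 = (3 - 0)/20 = 0.15 A
P_R2 = I_R2² × R2 = (0.15)² × 20 = 0.45 W

Final answer: 0.45 W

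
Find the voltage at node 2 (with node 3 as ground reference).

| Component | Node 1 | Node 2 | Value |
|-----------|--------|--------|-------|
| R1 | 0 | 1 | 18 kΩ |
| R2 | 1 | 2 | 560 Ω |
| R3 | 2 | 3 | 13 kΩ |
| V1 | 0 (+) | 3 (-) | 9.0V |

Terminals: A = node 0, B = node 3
Nodal analysis, taking node 3 as the 0 V reference.
Source V1 fixes V_0 = 9 V.
KCL at each unknown node (sum of currents leaving = 0; resistances in Ω):
  Node 1: (V_1 - 9)/18000 + (V_1 - V_2)/560 = 0
  Node 2: (V_2 - V_1)/560 + (V_2 - 0)/13000 = 0
Collecting terms (coefficients in siemens):
  0.001841·V_1 - 0.001786·V_2 = 0.0005
  0.001863·V_2 - 0.001786·V_1 = 0
Determinant D = (0.001841)(0.001863) - (-0.001786)(-0.001786) = 0.0000002408
V_1 = [(0.0005)(0.001863) - (-0.001786)(0)]/D = 3.867 V
V_2 = [(0.001841)(0) - (0.0005)(-0.001786)]/D = 3.707 V
The requested potential is V_2 = 3.707 V.

Final answer: V_2 = 3.707 V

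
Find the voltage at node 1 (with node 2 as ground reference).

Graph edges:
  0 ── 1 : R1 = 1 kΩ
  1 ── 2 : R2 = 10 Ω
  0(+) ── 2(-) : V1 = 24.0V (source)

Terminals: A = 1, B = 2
Nodal analysis, taking node 2 as the 0 V reference.
Source V1 fixes V_0 = 24 V.
KCL at each unknown node (sum of currents leaving = 0; resistances in Ω):
  Node 1: (V_1 - 24)/1000 + (V_1 - 0)/10 = 0
Collecting terms: 0.101 × V_1 = 0.024  =>  V_1 = 0.2376 V
The requested potential is V_1 = 0.2376 V.

Final answer: V_1 = 0.2376 V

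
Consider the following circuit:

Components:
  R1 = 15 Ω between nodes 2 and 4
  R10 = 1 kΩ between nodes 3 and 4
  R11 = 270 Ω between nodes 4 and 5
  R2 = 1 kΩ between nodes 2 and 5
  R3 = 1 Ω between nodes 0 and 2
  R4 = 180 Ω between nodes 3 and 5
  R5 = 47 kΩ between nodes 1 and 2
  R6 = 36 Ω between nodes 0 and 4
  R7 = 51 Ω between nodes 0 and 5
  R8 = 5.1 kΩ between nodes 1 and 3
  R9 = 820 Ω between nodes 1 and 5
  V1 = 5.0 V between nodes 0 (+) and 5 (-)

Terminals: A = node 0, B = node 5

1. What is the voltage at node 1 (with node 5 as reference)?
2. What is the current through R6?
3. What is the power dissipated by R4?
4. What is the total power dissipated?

Nodal analysis, taking node 5 as the 0 V reference.
Source V1 fixes V_0 = 5 V.
KCL at each unknown node (sum of currents leaving = 0; resistances in Ω):
  Node 1: (V_1 - V_2)/47000 + (V_1 - V_3)/5100 + (V_1 - 0)/820 = 0
  Node 2: (V_2 - V_4)/15 + (V_2 - 0)/1000 + (V_2 - 5)/1 + (V_2 - V_1)/47000 = 0
  Node 3: (V_3 - 0)/180 + (V_3 - V_1)/5100 + (V_3 - V_4)/1000 = 0
  Node 4: (V_4 - V_2)/15 + (V_4 - 5)/36 + (V_4 - V_3)/1000 + (V_4 - 0)/270 = 0
Collecting terms (coefficients in siemens):
  0.001437·V_1 - 0.00002128·V_2 - 0.0001961·V_3 = 0
  1.068·V_2 - 0.00002128·V_1 - 0.06667·V_4 = 5
  0.006752·V_3 - 0.0001961·V_1 - 0.001·V_4 = 0
  0.09915·V_4 - 0.06667·V_2 - 0.001·V_3 = 0.1389
Solving these 4 simultaneous equations (Gaussian elimination) gives:
  V_1 = 0.1706 V, V_2 = 4.98 V, V_3 = 0.7095 V, V_4 = 4.757 V
Part 1:
  Read off the nodal solution: V_1 = 0.1706 V
Part 2:
  I_R6 = (V_0 - V_4)/R6 = (5 - 4.757)/36 = 0.006764 A
  Magnitude: I_R6 = 0.006764 A
Part 3:
  I_R4 = (V_3 - V_5)/R4 = (0.7095 - 0)/180 = 0.003941 A
  P_R4 = I_R4² × R4 = (0.003941)² × 180 = 0.002796 W
Part 4:
  Power in each resistor, P = (ΔV)²/R:
    P_R1 = (4.98 - 4.757)²/15 = 0.00333 W
    P_R2 = (4.98 - 0)²/1000 = 0.0248 W
    P_R3 = (5 - 4.98)²/1 = 0.0003993 W
    P_R4 = (0.7095 - 0)²/180 = 0.002796 W
    P_R5 = (0.1706 - 4.98)²/47000 = 0.0004921 W
    P_R6 = (5 - 4.757)²/36 = 0.001647 W
    P_R7 = (5 - 0)²/51 = 0.4902 W
    P_R8 = (0.1706 - 0.7095)²/5100 = 0.00005694 W
    P_R9 = (0.1706 - 0)²/820 = 0.00003547 W
    P_R10 = (0.7095 - 4.757)²/1000 = 0.01638 W
    P_R11 = (4.757 - 0)²/270 = 0.08379 W
  P_total = P_R1 + P_R2 + P_R3 + P_R4 + P_R5 + P_R6 + P_R7 + P_R8 + P_R9 + P_R10 + P_R11 = 0.6239 W

Final answers:
1. V_1 = 0.1706 V
2. I_R6 = 0.006764 A
3. P_R4 = 0.002796 W
4. P_total = 0.6239 W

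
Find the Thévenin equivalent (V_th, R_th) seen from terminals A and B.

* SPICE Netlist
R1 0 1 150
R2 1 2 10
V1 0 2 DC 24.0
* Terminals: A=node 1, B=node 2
Step 1 — V_th is the open-circuit voltage V_A - V_B (nothing connected across the terminals).
Nodal analysis, taking node 2 as the 0 V reference.
Source V1 fixes V_0 = 24 V.
KCL at each unknown node (sum of currents leaving = 0; resistances in Ω):
  Node 1: (V_1 - 24)/150 + (V_1 - 0)/10 = 0
Collecting terms: 0.1067 × V_1 = 0.16  =>  V_1 = 1.5 V
V_th = V_1 - V_2 = 1.5 - 0 = 1.5 V
Step 2 — R_th: zero the source — replace V1 by a short circuit (node 2 merges into node 0) — and find the resistance seen between A (node 1) and B (node 0).
Reduce the network between node 1 (A) and node 0 (B) by series/parallel combination:
  Rp1 = R1 ‖ R2 (parallel, both between nodes 0 and 1) = 1/(1/150 + 1/10) = 9.375 Ω
R_th = 9.375 Ω

Final answer: V_th = 1.5 V, R_th = 9.375 Ω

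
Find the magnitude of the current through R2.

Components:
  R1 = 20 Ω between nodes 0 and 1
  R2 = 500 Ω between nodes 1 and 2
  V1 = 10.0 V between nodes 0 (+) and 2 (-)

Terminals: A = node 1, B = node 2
Nodal analysis, taking node 2 as the 0 V reference.
Source V1 fixes V_0 = 10 V.
KCL at each unknown node (sum of currents leaving = 0; resistances in Ω):
  Node 1: (V_1 - 10)/20 + (V_1 - 0)/500 = 0
Collecting terms: 0.052 × V_1 = 0.5  =>  V_1 = 9.615 V
I_R2 = (V_1 - V_2)/R2 = (9.615 - 0)/500 = 0.01923 A
|I_R2| = 0.01923 A

Final answer: |I_R2| = 0.01923 A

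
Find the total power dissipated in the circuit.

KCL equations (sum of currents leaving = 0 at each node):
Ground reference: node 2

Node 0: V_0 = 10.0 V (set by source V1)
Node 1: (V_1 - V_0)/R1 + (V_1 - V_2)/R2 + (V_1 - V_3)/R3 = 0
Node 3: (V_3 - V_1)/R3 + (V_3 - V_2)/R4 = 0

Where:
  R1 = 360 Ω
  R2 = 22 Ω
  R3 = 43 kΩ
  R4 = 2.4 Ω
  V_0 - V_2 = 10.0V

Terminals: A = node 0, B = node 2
Nodal analysis, taking node 2 as the 0 V reference.
Source V1 fixes V_0 = 10 V.
KCL at each unknown node (sum of currents leaving = 0; resistances in Ω):
  Node 1: (V_1 - 10)/360 + (V_1 - 0)/22 + (V_1 - V_3)/43000 = 0
  Node 3: (V_3 - V_1)/43000 + (V_3 - 0)/2.4 = 0
Collecting terms (coefficients in siemens):
  0.04826·V_1 - 0.00002326·V_3 = 0.02778
  0.4167·V_3 - 0.00002326·V_1 = 0
Determinant D = (0.04826)(0.4167) - (-0.00002326)(-0.00002326) = 0.02011
V_1 = [(0.02778)(0.4167) - (-0.00002326)(0)]/D = 0.5756 V
V_3 = [(0.04826)(0) - (0.02778)(-0.00002326)]/D = 0.00003213 V
Power in each resistor, P = (ΔV)²/R:
  P_R1 = (10 - 0.5756)²/360 = 0.2467 W
  P_R2 = (0.5756 - 0)²/22 = 0.01506 W
  P_R3 = (0.5756 - 0.00003213)²/43000 = 0.000007705 W
  P_R4 = (0 - 0.00003213)²/2.4 = 0.0000000004301 W
P_total = P_R1 + P_R2 + P_R3 + P_R4 = 0.2618 W

Final answer: 0.2618 W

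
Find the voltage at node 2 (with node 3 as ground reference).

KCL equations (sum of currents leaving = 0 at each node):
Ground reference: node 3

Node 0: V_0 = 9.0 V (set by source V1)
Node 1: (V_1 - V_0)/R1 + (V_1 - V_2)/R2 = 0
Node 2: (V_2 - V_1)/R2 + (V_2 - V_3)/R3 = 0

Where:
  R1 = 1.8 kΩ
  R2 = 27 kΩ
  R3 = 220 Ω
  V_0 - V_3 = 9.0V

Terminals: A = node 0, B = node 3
Nodal analysis, taking node 3 as the 0 V reference.
Source V1 fixes V_0 = 9 V.
KCL at each unknown node (sum of currents leaving = 0; resistances in Ω):
  Node 1: (V_1 - 9)/1800 + (V_1 - V_2)/27000 = 0
  Node 2: (V_2 - V_1)/27000 + (V_2 - 0)/220 = 0
Collecting terms (coefficients in siemens):
  0.0005926·V_1 - 0.00003704·V_2 = 0.005
  0.004582·V_2 - 0.00003704·V_1 = 0
Determinant D = (0.0005926)(0.004582) - (-0.00003704)(-0.00003704) = 0.000002714
V_1 = [(0.005)(0.004582) - (-0.00003704)(0)]/D = 8.442 V
V_2 = [(0.0005926)(0) - (0.005)(-0.00003704)]/D = 0.06823 V
The requested potential is V_2 = 0.06823 V.

Final answer: V_2 = 0.06823 V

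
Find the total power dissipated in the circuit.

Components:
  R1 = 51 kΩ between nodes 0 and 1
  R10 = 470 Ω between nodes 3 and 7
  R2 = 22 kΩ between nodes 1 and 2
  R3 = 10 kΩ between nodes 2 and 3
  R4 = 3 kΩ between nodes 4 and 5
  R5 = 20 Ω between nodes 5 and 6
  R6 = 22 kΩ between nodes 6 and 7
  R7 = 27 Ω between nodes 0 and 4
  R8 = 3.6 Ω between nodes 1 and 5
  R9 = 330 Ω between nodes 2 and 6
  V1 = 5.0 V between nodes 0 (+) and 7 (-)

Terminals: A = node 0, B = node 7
Nodal analysis, taking node 7 as the 0 V reference.
Source V1 fixes V_0 = 5 V.
KCL at each unknown node (sum of currents leaving = 0; resistances in Ω):
  Node 1: (V_1 - 5)/51000 + (V_1 - V_2)/22000 + (V_1 - V_5)/3.6 = 0
  Node 2: (V_2 - V_1)/22000 + (V_2 - V_3)/10000 + (V_2 - V_6)/330 = 0
  Node 3: (V_3 - V_2)/10000 + (V_3 - 0)/470 = 0
  Node 4: (V_4 - V_5)/3000 + (V_4 - 5)/27 = 0
  Node 5: (V_5 - V_4)/3000 + (V_5 - V_6)/20 + (V_5 - V_1)/3.6 = 0
  Node 6: (V_6 - V_5)/20 + (V_6 - 0)/22000 + (V_6 - V_2)/330 = 0
Collecting terms (coefficients in siemens):
  0.2778·V_1 - 0.00004545·V_2 - 0.2778·V_5 = 0.00009804
  0.003176·V_2 - 0.00004545·V_1 - 0.0001·V_3 - 0.00303·V_6 = 0
  0.002228·V_3 - 0.0001·V_2 = 0
  0.03737·V_4 - 0.0003333·V_5 = 0.1852
  0.3281·V_5 - 0.2778·V_1 - 0.0003333·V_4 - 0.05·V_6 = 0
  0.05308·V_6 - 0.00303·V_2 - 0.05·V_5 = 0
Solving these 6 simultaneous equations (Gaussian elimination) gives:
  V_1 = 3.588 V, V_2 = 3.471 V, V_3 = 0.1558 V, V_4 = 4.987 V
  V_5 = 3.588 V, V_6 = 3.578 V
Power in each resistor, P = (ΔV)²/R:
  P_R1 = (5 - 3.588)²/51000 = 0.00003909 W
  P_R2 = (3.588 - 3.471)²/22000 = 0.0000006274 W
  P_R3 = (3.471 - 0.1558)²/10000 = 0.001099 W
  P_R4 = (4.987 - 3.588)²/3000 = 0.0006527 W
  P_R5 = (3.588 - 3.578)²/20 = 0.000004778 W
  P_R6 = (3.578 - 0)²/22000 = 0.000582 W
  P_R7 = (5 - 4.987)²/27 = 0.000005875 W
  P_R8 = (3.588 - 3.588)²/3.6 = 0.000000001797 W
  P_R9 = (3.471 - 3.578)²/330 = 0.0000351 W
  P_R10 = (0.1558 - 0)²/470 = 0.00005164 W
P_total = P_R1 + P_R2 + P_R3 + P_R4 + P_R5 + P_R6 + P_R7 + P_R8 + P_R9 + P_R10 = 0.002471 W

Final answer: 0.002471 W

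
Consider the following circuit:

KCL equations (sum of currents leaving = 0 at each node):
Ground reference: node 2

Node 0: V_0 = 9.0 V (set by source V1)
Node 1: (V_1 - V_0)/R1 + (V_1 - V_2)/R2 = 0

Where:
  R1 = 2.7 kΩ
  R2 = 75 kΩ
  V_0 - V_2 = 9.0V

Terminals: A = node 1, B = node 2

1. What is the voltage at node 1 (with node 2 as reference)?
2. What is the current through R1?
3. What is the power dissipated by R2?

Nodal analysis, taking node 2 as the 0 V reference.
Source V1 fixes V_0 = 9 V.
KCL at each unknown node (sum of currents leaving = 0; resistances in Ω):
  Node 1: (V_1 - 9)/2700 + (V_1 - 0)/75000 = 0
Collecting terms: 0.0003837 × V_1 = 0.003333  =>  V_1 = 8.687 V
Part 1:
  Read off the nodal solution: V_1 = 8.687 V
Part 2:
  I_R1 = (V_0 - V_1)/R1 = (9 - 8.687)/2700 = 0.0001158 A
  Magnitude: I_R1 = 0.0001158 A
Part 3:
  I_R2 = (V_1 - V_2)/R2 = (8.687 - 0)/75000 = 0.0001158 A
  P_R2 = I_R2² × R2 = (0.0001158)² × 75000 = 0.001006 W

Final answers:
1. V_1 = 8.687 V
2. I_R1 = 0.0001158 A
3. P_R2 = 0.001006 W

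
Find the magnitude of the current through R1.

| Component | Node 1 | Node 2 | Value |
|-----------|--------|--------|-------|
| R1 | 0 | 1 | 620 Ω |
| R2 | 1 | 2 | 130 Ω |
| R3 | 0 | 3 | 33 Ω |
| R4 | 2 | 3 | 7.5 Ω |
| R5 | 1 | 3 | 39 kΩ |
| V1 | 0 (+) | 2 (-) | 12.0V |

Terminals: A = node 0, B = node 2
Nodal analysis, taking node 2 as the 0 V reference.
Source V1 fixes V_0 = 12 V.
KCL at each unknown node (sum of currents leaving = 0; resistances in Ω):
  Node 1: (V_1 - 12)/620 + (V_1 - 0)/130 + (V_1 - V_3)/39000 = 0
  Node 3: (V_3 - 12)/33 + (V_3 - 0)/7.5 + (V_3 - V_1)/39000 = 0
Collecting terms (coefficients in siemens):
  0.009331·V_1 - 0.00002564·V_3 = 0.01935
  0.1637·V_3 - 0.00002564·V_1 = 0.3636
Determinant D = (0.009331)(0.1637) - (-0.00002564)(-0.00002564) = 0.001527
V_1 = [(0.01935)(0.1637) - (-0.00002564)(0.3636)]/D = 2.08 V
V_3 = [(0.009331)(0.3636) - (0.01935)(-0.00002564)]/D = 2.222 V
I_R1 = (V_0 - V_1)/R1 = (12 - 2.08)/620 = 0.016 A
|I_R1| = 0.016 A

Final answer: |I_R1| = 0.016 A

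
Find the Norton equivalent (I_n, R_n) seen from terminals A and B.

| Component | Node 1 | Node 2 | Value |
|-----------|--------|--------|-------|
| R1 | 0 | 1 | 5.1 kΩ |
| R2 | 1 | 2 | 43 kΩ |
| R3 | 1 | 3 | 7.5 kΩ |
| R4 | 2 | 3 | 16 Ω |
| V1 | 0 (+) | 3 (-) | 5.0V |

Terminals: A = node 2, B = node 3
Find the Thévenin equivalent first; then I_n = V_th/R_th and R_n = R_th.
Step 1 — V_th is the open-circuit voltage V_A - V_B (nothing connected across the terminals).
Nodal analysis, taking node 3 as the 0 V reference.
Source V1 fixes V_0 = 5 V.
KCL at each unknown node (sum of currents leaving = 0; resistances in Ω):
  Node 1: (V_1 - 5)/5100 + (V_1 - V_2)/43000 + (V_1 - 0)/7500 = 0
  Node 2: (V_2 - V_1)/43000 + (V_2 - 0)/16 = 0
Collecting terms (coefficients in siemens):
  0.0003527·V_1 - 0.00002326·V_2 = 0.0009804
  0.06252·V_2 - 0.00002326·V_1 = 0
Determinant D = (0.0003527)(0.06252) - (-0.00002326)(-0.00002326) = 0.00002205
V_1 = [(0.0009804)(0.06252) - (-0.00002326)(0)]/D = 2.78 V
V_2 = [(0.0003527)(0) - (0.0009804)(-0.00002326)]/D = 0.001034 V
V_th = V_2 - V_3 = 0.001034 - 0 = 0.001034 V
Step 2 — R_th: zero the source — replace V1 by a short circuit (node 3 merges into node 0) — and find the resistance seen between A (node 2) and B (node 0).
Reduce the network between node 2 (A) and node 0 (B) by series/parallel combination:
  Rp1 = R1 ‖ R3 (parallel, both between nodes 0 and 1) = 1/(1/5100 + 1/7500) = 3036 Ω
  Rs1 = R2 + Rp1 (series, joined only at node 1) = 43000 + 3036 = 46040 Ω
  Rp2 = R4 ‖ Rs1 (parallel, both between nodes 0 and 2) = 1/(1/16 + 1/46040) = 15.99 Ω
R_th = 15.99 Ω
I_n = V_th/R_th = 0.001034/15.99 = 0.00006465 A, and R_n = R_th = 15.99 Ω

Final answer: I_n = 6.465e-05 A, R_n = 15.99 Ω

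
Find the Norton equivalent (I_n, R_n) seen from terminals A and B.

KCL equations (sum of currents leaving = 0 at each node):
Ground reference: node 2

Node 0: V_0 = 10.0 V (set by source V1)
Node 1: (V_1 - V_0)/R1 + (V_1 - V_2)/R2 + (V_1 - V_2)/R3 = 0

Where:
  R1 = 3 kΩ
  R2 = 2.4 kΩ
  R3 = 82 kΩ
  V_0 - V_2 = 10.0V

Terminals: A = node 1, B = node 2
Find the Thévenin equivalent first; then I_n = V_th/R_th and R_n = R_th.
Step 1 — V_th is the open-circuit voltage V_A - V_B (nothing connected across the terminals).
Nodal analysis, taking node 2 as the 0 V reference.
Source V1 fixes V_0 = 10 V.
KCL at each unknown node (sum of currents leaving = 0; resistances in Ω):
  Node 1: (V_1 - 10)/3000 + (V_1 - 0)/2400 + (V_1 - 0)/82000 = 0
Collecting terms: 0.0007622 × V_1 = 0.003333  =>  V_1 = 4.373 V
V_th = V_1 - V_2 = 4.373 - 0 = 4.373 V
Step 2 — R_th: zero the source — replace V1 by a short circuit (node 2 merges into node 0) — and find the resistance seen between A (node 1) and B (node 0).
Reduce the network between node 1 (A) and node 0 (B) by series/parallel combination:
  Rp1 = R1 ‖ R2 ‖ R3 (parallel, all between nodes 0 and 1) = 1/(1/3000 + 1/2400 + 1/82000) = 1312 Ω
R_th = 1.312 kΩ
I_n = V_th/R_th = 4.373/1312 = 0.003333 A, and R_n = R_th = 1.312 kΩ

Final answer: I_n = 0.003333 A, R_n = 1.312 kΩ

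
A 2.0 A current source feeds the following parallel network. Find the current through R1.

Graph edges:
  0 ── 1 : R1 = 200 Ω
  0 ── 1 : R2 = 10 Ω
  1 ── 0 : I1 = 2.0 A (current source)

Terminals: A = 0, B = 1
All resistors sit directly between nodes 0 and 1, so they are in parallel and share one voltage V; the full source current 2 A splits among them.
1/R_par = 1/200 + 1/10 = 0.105 S  =>  R_par = 9.524 Ω
V = I × R_par = 2 × 9.524 = 19.05 V
I_R1 = V/R1 = 19.05/200 = 0.09524 A

Final answer: 0.09524 A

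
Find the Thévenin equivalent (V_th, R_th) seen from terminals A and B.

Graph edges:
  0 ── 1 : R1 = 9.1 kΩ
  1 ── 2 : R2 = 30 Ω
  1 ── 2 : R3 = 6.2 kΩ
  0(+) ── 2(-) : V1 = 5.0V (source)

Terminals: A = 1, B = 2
Step 1 — V_th is the open-circuit voltage V_A - V_B (nothing connected across the terminals).
Nodal analysis, taking node 2 as the 0 V reference.
Source V1 fixes V_0 = 5 V.
KCL at each unknown node (sum of currents leaving = 0; resistances in Ω):
  Node 1: (V_1 - 5)/9100 + (V_1 - 0)/30 + (V_1 - 0)/6200 = 0
Collecting terms: 0.0336 × V_1 = 0.0005495  =>  V_1 = 0.01635 V
V_th = V_1 - V_2 = 0.01635 - 0 = 0.01635 V
Step 2 — R_th: zero the source — replace V1 by a short circuit (node 2 merges into node 0) — and find the resistance seen between A (node 1) and B (node 0).
Reduce the network between node 1 (A) and node 0 (B) by series/parallel combination:
  Rp1 = R1 ‖ R2 ‖ R3 (parallel, all between nodes 0 and 1) = 1/(1/9100 + 1/30 + 1/6200) = 29.76 Ω
R_th = 29.76 Ω

Final answer: V_th = 0.01635 V, R_th = 29.76 Ω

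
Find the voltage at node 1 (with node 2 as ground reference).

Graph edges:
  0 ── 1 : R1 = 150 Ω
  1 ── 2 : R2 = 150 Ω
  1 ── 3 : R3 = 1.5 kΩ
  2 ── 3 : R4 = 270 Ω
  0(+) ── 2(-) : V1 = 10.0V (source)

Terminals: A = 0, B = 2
Nodal analysis, taking node 2 as the 0 V reference.
Source V1 fixes V_0 = 10 V.
KCL at each unknown node (sum of currents leaving = 0; resistances in Ω):
  Node 1: (V_1 - 10)/150 + (V_1 - 0)/150 + (V_1 - V_3)/1500 = 0
  Node 3: (V_3 - V_1)/1500 + (V_3 - 0)/270 = 0
Collecting terms (coefficients in siemens):
  0.014·V_1 - 0.0006667·V_3 = 0.06667
  0.00437·V_3 - 0.0006667·V_1 = 0
Determinant D = (0.014)(0.00437) - (-0.0006667)(-0.0006667) = 0.00006074
V_1 = [(0.06667)(0.00437) - (-0.0006667)(0)]/D = 4.797 V
V_3 = [(0.014)(0) - (0.06667)(-0.0006667)]/D = 0.7317 V
The requested potential is V_1 = 4.797 V.

Final answer: V_1 = 4.797 V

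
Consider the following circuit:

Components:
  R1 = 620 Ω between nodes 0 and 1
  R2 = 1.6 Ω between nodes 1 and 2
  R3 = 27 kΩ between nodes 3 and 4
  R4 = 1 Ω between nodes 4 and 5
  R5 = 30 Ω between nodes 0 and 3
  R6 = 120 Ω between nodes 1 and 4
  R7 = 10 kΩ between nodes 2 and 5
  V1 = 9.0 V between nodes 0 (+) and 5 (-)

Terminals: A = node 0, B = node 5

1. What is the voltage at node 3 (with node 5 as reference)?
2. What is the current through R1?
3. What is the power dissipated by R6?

Nodal analysis, taking node 5 as the 0 V reference.
Source V1 fixes V_0 = 9 V.
KCL at each unknown node (sum of currents leaving = 0; resistances in Ω):
  Node 1: (V_1 - 9)/620 + (V_1 - V_2)/1.6 + (V_1 - V_4)/120 = 0
  Node 2: (V_2 - V_1)/1.6 + (V_2 - 0)/10000 = 0
  Node 3: (V_3 - V_4)/27000 + (V_3 - 9)/30 = 0
  Node 4: (V_4 - V_3)/27000 + (V_4 - 0)/1 + (V_4 - V_1)/120 = 0
Collecting terms (coefficients in siemens):
  0.6349·V_1 - 0.625·V_2 - 0.008333·V_4 = 0.01452
  0.6251·V_2 - 0.625·V_1 = 0
  0.03337·V_3 - 0.00003704·V_4 = 0.3
  1.008·V_4 - 0.008333·V_1 - 0.00003704·V_3 = 0
Solving these 4 simultaneous equations (Gaussian elimination) gives:
  V_1 = 1.455 V, V_2 = 1.455 V, V_3 = 8.99 V, V_4 = 0.01236 V
Part 1:
  Read off the nodal solution: V_3 = 8.99 V
Part 2:
  I_R1 = (V_0 - V_1)/R1 = (9 - 1.455)/620 = 0.01217 A
  Magnitude: I_R1 = 0.01217 A
Part 3:
  I_R6 = (V_1 - V_4)/R6 = (1.455 - 0.01236)/120 = 0.01202 A
  P_R6 = I_R6² × R6 = (0.01202)² × 120 = 0.01735 W

Final answers:
1. V_3 = 8.99 V
2. I_R1 = 0.01217 A
3. P_R6 = 0.01735 W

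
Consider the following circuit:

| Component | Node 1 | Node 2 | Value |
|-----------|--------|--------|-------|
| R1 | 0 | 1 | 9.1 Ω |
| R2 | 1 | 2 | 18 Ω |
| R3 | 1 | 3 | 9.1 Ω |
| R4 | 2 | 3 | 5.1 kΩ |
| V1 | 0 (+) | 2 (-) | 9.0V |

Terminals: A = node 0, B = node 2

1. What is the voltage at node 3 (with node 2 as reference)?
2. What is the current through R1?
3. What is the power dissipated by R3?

Nodal analysis, taking node 2 as the 0 V reference.
Source V1 fixes V_0 = 9 V.
KCL at each unknown node (sum of currents leaving = 0; resistances in Ω):
  Node 1: (V_1 - 9)/9.1 + (V_1 - 0)/18 + (V_1 - V_3)/9.1 = 0
  Node 3: (V_3 - V_1)/9.1 + (V_3 - 0)/5100 = 0
Collecting terms (coefficients in siemens):
  0.2753·V_1 - 0.1099·V_3 = 0.989
  0.1101·V_3 - 0.1099·V_1 = 0
Determinant D = (0.2753)(0.1101) - (-0.1099)(-0.1099) = 0.01823
V_1 = [(0.989)(0.1101) - (-0.1099)(0)]/D = 5.971 V
V_3 = [(0.2753)(0) - (0.989)(-0.1099)]/D = 5.96 V
Part 1:
  Read off the nodal solution: V_3 = 5.96 V
Part 2:
  I_R1 = (V_0 - V_1)/R1 = (9 - 5.971)/9.1 = 0.3329 A
  Magnitude: I_R1 = 0.3329 A
Part 3:
  I_R3 = (V_1 - V_3)/R3 = (5.971 - 5.96)/9.1 = 0.001169 A
  P_R3 = I_R3² × R3 = (0.001169)² × 9.1 = 0.00001243 W

Final answers:
1. V_3 = 5.96 V
2. I_R1 = 0.3329 A
3. P_R3 = 1.243e-05 W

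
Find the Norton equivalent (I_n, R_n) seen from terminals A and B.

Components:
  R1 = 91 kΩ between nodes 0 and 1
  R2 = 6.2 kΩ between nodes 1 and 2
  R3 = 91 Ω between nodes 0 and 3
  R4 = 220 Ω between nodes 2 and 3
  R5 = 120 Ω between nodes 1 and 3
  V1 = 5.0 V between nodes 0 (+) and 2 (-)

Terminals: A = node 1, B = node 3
Find the Thévenin equivalent first; then I_n = V_th/R_th and R_n = R_th.
Step 1 — V_th is the open-circuit voltage V_A - V_B (nothing connected across the terminals).
Nodal analysis, taking node 2 as the 0 V reference.
Source V1 fixes V_0 = 5 V.
KCL at each unknown node (sum of currents leaving = 0; resistances in Ω):
  Node 1: (V_1 - 5)/91000 + (V_1 - 0)/6200 + (V_1 - V_3)/120 = 0
  Node 3: (V_3 - 5)/91 + (V_3 - 0)/220 + (V_3 - V_1)/120 = 0
Collecting terms (coefficients in siemens):
  0.008506·V_1 - 0.008333·V_3 = 0.00005495
  0.02387·V_3 - 0.008333·V_1 = 0.05495
Determinant D = (0.008506)(0.02387) - (-0.008333)(-0.008333) = 0.0001336
V_1 = [(0.00005495)(0.02387) - (-0.008333)(0.05495)]/D = 3.438 V
V_3 = [(0.008506)(0.05495) - (0.00005495)(-0.008333)]/D = 3.502 V
V_th = V_1 - V_3 = 3.438 - 3.502 = -0.06448 V
Step 2 — R_th: zero the source — replace V1 by a short circuit (node 2 merges into node 0) — and find the resistance seen between A (node 1) and B (node 3).
Reduce the network between node 1 (A) and node 3 (B) by series/parallel combination:
  Rp1 = R1 ‖ R2 (parallel, both between nodes 0 and 1) = 1/(1/91000 + 1/6200) = 5805 Ω
  Rp2 = R3 ‖ R4 (parallel, both between nodes 0 and 3) = 1/(1/91 + 1/220) = 64.37 Ω
  Rs1 = Rp1 + Rp2 (series, joined only at node 0) = 5805 + 64.37 = 5869 Ω
  Rp3 = R5 ‖ Rs1 (parallel, both between nodes 1 and 3) = 1/(1/120 + 1/5869) = 117.6 Ω
R_th = 117.6 Ω
I_n = V_th/R_th = -0.06448/117.6 = -0.0005483 A, and R_n = R_th = 117.6 Ω

Final answer: I_n = -0.0005483 A, R_n = 117.6 Ω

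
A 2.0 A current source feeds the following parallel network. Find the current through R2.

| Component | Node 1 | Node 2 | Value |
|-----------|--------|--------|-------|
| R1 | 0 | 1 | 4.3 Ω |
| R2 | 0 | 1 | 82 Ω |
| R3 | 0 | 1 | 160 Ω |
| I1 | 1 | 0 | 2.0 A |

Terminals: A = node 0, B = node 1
All resistors sit directly between nodes 0 and 1, so they are in parallel and share one voltage V; the full source current 2 A splits among them.
1/R_par = 1/4.3 + 1/82 + 1/160 = 0.251 S  =>  R_par = 3.984 Ω
V = I × R_par = 2 × 3.984 = 7.968 V
I_R2 = V/R2 = 7.968/82 = 0.09717 A

Final answer: 0.09717 A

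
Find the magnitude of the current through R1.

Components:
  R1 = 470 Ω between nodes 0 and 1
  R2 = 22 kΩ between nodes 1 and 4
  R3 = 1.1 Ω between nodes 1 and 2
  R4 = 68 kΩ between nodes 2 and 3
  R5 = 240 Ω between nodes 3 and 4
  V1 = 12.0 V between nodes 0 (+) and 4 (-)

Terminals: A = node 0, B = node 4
Nodal analysis, taking node 4 as the 0 V reference.
Source V1 fixes V_0 = 12 V.
KCL at each unknown node (sum of currents leaving = 0; resistances in Ω):
  Node 1: (V_1 - 12)/470 + (V_1 - 0)/22000 + (V_1 - V_2)/1.1 = 0
  Node 2: (V_2 - V_1)/1.1 + (V_2 - V_3)/68000 = 0
  Node 3: (V_3 - V_2)/68000 + (V_3 - 0)/240 = 0
Collecting terms (coefficients in siemens):
  0.9113·V_1 - 0.9091·V_2 = 0.02553
  0.9091·V_2 - 0.9091·V_1 - 0.00001471·V_3 = 0
  0.004181·V_3 - 0.00001471·V_2 = 0
Solving these 3 simultaneous equations (Gaussian elimination) gives:
  V_1 = 11.67 V, V_2 = 11.67 V, V_3 = 0.04104 V
I_R1 = (V_0 - V_1)/R1 = (12 - 11.67)/470 = 0.0007015 A
|I_R1| = 0.0007015 A

Final answer: |I_R1| = 0.0007015 A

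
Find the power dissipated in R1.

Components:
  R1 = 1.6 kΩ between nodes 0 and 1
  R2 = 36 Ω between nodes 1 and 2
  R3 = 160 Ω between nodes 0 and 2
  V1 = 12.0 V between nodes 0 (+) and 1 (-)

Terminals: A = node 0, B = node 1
Nodal analysis, taking node 1 as the 0 V reference.
Source V1 fixes V_0 = 12 V.
KCL at each unknown node (sum of currents leaving = 0; resistances in Ω):
  Node 2: (V_2 - 0)/36 + (V_2 - 12)/160 = 0
Collecting terms: 0.03403 × V_2 = 0.075  =>  V_2 = 2.204 V
I_R1 = (V_0 - V_1)/R1 = (12 - 0)/1600 = 0.0075 A
P_R1 = I_R1² × R1 = (0.0075)² × 1600 = 0.09 W

Final answer: 0.09 W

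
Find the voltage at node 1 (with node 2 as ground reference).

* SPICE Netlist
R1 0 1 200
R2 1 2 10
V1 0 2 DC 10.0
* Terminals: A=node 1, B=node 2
Nodal analysis, taking node 2 as the 0 V reference.
Source V1 fixes V_0 = 10 V.
KCL at each unknown node (sum of currents leaving = 0; resistances in Ω):
  Node 1: (V_1 - 10)/200 + (V_1 - 0)/10 = 0
Collecting terms: 0.105 × V_1 = 0.05  =>  V_1 = 0.4762 V
The requested potential is V_1 = 0.4762 V.

Final answer: V_1 = 0.4762 V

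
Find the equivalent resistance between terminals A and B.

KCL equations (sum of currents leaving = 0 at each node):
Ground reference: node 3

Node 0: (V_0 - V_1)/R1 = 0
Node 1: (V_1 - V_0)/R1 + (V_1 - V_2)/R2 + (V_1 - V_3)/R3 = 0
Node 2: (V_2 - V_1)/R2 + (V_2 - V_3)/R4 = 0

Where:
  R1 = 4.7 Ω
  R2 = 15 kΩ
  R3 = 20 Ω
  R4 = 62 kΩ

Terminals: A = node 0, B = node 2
Reduce the network between node 0 (A) and node 2 (B) by series/parallel combination:
  Rs1 = R3 + R4 (series, joined only at node 3) = 20 + 62000 = 62020 Ω
  Rp1 = R2 ‖ Rs1 (parallel, both between nodes 1 and 2) = 1/(1/15000 + 1/62020) = 12080 Ω
  Rs2 = R1 + Rp1 (series, joined only at node 1) = 4.7 + 12080 = 12080 Ω
R_eq = 12.08 kΩ

Final answer: 12.08 kΩ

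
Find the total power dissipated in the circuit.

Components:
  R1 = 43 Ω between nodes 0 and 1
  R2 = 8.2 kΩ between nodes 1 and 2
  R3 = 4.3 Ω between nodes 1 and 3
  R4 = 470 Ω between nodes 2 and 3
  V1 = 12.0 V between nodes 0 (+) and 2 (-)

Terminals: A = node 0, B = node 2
Nodal analysis, taking node 2 as the 0 V reference.
Source V1 fixes V_0 = 12 V.
KCL at each unknown node (sum of currents leaving = 0; resistances in Ω):
  Node 1: (V_1 - 12)/43 + (V_1 - 0)/8200 + (V_1 - V_3)/4.3 = 0
  Node 3: (V_3 - V_1)/4.3 + (V_3 - 0)/470 = 0
Collecting terms (coefficients in siemens):
  0.2559·V_1 - 0.2326·V_3 = 0.2791
  0.2347·V_3 - 0.2326·V_1 = 0
Determinant D = (0.2559)(0.2347) - (-0.2326)(-0.2326) = 0.005981
V_1 = [(0.2791)(0.2347) - (-0.2326)(0)]/D = 10.95 V
V_3 = [(0.2559)(0) - (0.2791)(-0.2326)]/D = 10.85 V
Power in each resistor, P = (ΔV)²/R:
  P_R1 = (12 - 10.95)²/43 = 0.02565 W
  P_R2 = (10.95 - 0)²/8200 = 0.01462 W
  P_R3 = (10.95 - 10.85)²/4.3 = 0.002292 W
  P_R4 = (0 - 10.85)²/470 = 0.2505 W
P_total = P_R1 + P_R2 + P_R3 + P_R4 = 0.2931 W

Final answer: 0.2931 W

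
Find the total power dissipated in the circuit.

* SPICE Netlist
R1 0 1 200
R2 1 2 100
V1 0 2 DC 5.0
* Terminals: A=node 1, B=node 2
Nodal analysis, taking node 2 as the 0 V reference.
Source V1 fixes V_0 = 5 V.
KCL at each unknown node (sum of currents leaving = 0; resistances in Ω):
  Node 1: (V_1 - 5)/200 + (V_1 - 0)/100 = 0
Collecting terms: 0.015 × V_1 = 0.025  =>  V_1 = 1.667 V
Power in each resistor, P = (ΔV)²/R:
  P_R1 = (5 - 1.667)²/200 = 0.05556 W
  P_R2 = (1.667 - 0)²/100 = 0.02778 W
P_total = P_R1 + P_R2 = 0.08333 W

Final answer: 0.08333 W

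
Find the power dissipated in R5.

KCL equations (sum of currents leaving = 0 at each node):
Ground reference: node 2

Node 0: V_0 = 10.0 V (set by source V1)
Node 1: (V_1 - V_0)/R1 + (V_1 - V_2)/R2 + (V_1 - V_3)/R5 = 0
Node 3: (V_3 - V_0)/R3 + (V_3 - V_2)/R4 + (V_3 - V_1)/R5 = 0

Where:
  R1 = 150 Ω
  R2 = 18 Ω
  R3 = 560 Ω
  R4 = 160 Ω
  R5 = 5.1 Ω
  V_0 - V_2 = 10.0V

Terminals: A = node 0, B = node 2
Nodal analysis, taking node 2 as the 0 V reference.
Source V1 fixes V_0 = 10 V.
KCL at each unknown node (sum of currents leaving = 0; resistances in Ω):
  Node 1: (V_1 - 10)/150 + (V_1 - 0)/18 + (V_1 - V_3)/5.1 = 0
  Node 3: (V_3 - 10)/560 + (V_3 - 0)/160 + (V_3 - V_1)/5.1 = 0
Collecting terms (coefficients in siemens):
  0.2583·V_1 - 0.1961·V_3 = 0.06667
  0.2041·V_3 - 0.1961·V_1 = 0.01786
Determinant D = (0.2583)(0.2041) - (-0.1961)(-0.1961) = 0.01428
V_1 = [(0.06667)(0.2041) - (-0.1961)(0.01786)]/D = 1.198 V
V_3 = [(0.2583)(0.01786) - (0.06667)(-0.1961)]/D = 1.239 V
I_R5 = (V_1 - V_3)/R5 = (1.198 - 1.239)/5.1 = -0.007903 A
P_R5 = I_R5² × R5 = (-0.007903)² × 5.1 = 0.0003185 W

Final answer: 0.0003185 W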